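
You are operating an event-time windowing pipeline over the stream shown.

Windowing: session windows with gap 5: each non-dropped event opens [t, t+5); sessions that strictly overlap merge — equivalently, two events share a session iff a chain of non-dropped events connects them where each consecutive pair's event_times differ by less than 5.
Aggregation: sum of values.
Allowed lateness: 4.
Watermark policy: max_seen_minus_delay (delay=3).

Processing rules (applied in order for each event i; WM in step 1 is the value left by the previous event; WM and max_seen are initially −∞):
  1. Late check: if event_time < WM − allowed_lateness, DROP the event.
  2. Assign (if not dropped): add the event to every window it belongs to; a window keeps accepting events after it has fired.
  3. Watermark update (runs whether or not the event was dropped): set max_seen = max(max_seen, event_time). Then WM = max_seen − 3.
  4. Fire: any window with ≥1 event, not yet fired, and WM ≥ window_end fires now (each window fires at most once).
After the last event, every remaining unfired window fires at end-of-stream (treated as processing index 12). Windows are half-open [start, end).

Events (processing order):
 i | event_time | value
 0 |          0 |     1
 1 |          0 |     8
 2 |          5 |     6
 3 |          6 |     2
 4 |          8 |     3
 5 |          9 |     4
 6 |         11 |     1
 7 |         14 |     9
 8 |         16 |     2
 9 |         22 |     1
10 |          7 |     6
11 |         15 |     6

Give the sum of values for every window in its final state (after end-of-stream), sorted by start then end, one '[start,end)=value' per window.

i=0 t=0 v=1: → [0,5); WM=-3
i=1 t=0 v=8: → [0,5); WM=-3
i=2 t=5 v=6: → [5,10); WM=2
i=3 t=6 v=2: → [5,11); WM=3
i=4 t=8 v=3: → [5,13); WM=5
i=5 t=9 v=4: → [5,14); WM=6
i=6 t=11 v=1: → [5,16); WM=8
i=7 t=14 v=9: → [5,19); WM=11
i=8 t=16 v=2: → [5,21); WM=13
i=9 t=22 v=1: → [22,27); WM=19
i=10 t=7 v=6: DROP (t<19-4); WM=19
i=11 t=15 v=6: → [5,21); WM=19

[0,5)=9 [5,21)=33 [22,27)=1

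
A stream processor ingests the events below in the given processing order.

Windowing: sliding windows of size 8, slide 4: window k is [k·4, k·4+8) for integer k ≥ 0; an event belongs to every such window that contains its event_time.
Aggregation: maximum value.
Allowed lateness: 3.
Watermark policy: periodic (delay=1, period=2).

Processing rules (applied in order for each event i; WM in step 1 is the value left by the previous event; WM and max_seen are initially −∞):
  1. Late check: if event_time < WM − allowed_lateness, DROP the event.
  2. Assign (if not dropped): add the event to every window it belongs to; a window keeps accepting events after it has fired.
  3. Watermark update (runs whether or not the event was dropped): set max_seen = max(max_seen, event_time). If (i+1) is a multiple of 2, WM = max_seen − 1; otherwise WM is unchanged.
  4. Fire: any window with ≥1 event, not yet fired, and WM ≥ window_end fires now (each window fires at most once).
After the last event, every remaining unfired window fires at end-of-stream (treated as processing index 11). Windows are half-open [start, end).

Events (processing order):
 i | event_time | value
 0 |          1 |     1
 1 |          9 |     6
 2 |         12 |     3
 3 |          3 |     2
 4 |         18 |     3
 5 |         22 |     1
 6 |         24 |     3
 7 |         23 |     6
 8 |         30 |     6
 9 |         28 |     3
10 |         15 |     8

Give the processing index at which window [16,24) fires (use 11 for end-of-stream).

i=0 t=1 v=1: → [0,8); WM=−∞
i=1 t=9 v=6: → [8,16),[4,12); WM=8; [0,8) fires=1
i=2 t=12 v=3: → [12,20),[8,16); WM=8
i=3 t=3 v=2: DROP (t<8-3); WM=11
i=4 t=18 v=3: → [16,24),[12,20); WM=11
i=5 t=22 v=1: → [20,28),[16,24); WM=21; [4,12) fires=6 [8,16) fires=6 [12,20) fires=3
i=6 t=24 v=3: → [24,32),[20,28); WM=21
i=7 t=23 v=6: → [20,28),[16,24); WM=23
i=8 t=30 v=6: → [28,36),[24,32); WM=23
i=9 t=28 v=3: → [28,36),[24,32); WM=29; [16,24) fires=6 [20,28) fires=6
i=10 t=15 v=8: DROP (t<29-3); WM=29

9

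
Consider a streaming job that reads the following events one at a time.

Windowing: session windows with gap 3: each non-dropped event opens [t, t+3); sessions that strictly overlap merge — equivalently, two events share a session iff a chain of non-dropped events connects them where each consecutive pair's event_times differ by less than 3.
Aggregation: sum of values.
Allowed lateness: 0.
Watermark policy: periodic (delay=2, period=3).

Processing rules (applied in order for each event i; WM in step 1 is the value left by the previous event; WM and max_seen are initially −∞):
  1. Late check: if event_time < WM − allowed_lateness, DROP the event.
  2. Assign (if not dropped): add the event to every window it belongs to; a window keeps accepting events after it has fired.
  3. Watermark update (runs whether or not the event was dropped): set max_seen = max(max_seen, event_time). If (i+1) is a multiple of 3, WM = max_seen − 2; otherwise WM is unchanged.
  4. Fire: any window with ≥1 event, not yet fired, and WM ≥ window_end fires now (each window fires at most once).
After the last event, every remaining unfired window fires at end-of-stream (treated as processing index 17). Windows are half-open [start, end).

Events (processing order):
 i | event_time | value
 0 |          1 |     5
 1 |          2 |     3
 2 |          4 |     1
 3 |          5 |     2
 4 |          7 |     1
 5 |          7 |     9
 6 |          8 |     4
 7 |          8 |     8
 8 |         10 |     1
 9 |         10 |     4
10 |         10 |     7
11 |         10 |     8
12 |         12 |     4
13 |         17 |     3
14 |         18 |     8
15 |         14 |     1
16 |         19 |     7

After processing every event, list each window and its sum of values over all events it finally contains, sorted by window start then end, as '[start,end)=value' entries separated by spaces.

[1,15)=57 [17,22)=18

i=0 t=1 v=5: → [1,4); WM=−∞
i=1 t=2 v=3: → [1,5); WM=−∞
i=2 t=4 v=1: → [1,7); WM=2
i=3 t=5 v=2: → [1,8); WM=2
i=4 t=7 v=1: → [1,10); WM=2
i=5 t=7 v=9: → [1,10); WM=5
i=6 t=8 v=4: → [1,11); WM=5
i=7 t=8 v=8: → [1,11); WM=5
i=8 t=10 v=1: → [1,13); WM=8
i=9 t=10 v=4: → [1,13); WM=8
i=10 t=10 v=7: → [1,13); WM=8
i=11 t=10 v=8: → [1,13); WM=8
i=12 t=12 v=4: → [1,15); WM=8
i=13 t=17 v=3: → [17,20); WM=8
i=14 t=18 v=8: → [17,21); WM=16
i=15 t=14 v=1: DROP (t<16-0); WM=16
i=16 t=19 v=7: → [17,22); WM=16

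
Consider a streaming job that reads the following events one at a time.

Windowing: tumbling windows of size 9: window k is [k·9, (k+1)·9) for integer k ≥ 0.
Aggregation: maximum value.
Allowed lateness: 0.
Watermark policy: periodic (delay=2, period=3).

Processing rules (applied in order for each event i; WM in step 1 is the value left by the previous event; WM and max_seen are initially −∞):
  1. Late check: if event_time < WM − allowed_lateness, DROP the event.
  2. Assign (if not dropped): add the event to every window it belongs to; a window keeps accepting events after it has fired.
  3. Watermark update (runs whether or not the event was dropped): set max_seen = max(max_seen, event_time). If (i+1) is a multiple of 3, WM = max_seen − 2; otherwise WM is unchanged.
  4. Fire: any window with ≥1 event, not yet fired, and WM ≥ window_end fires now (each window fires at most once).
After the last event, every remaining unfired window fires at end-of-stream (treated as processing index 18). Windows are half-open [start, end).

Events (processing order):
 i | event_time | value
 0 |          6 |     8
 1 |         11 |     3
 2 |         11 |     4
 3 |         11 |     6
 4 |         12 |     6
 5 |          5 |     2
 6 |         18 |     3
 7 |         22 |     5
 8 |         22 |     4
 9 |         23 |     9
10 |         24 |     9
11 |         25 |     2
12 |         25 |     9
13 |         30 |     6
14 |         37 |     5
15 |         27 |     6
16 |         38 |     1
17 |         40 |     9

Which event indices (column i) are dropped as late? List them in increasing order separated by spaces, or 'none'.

i=0 t=6 v=8: → [0,9); WM=−∞
i=1 t=11 v=3: → [9,18); WM=−∞
i=2 t=11 v=4: → [9,18); WM=9; [0,9) fires=8
i=3 t=11 v=6: → [9,18); WM=9
i=4 t=12 v=6: → [9,18); WM=9
i=5 t=5 v=2: DROP (t<9-0); WM=10
i=6 t=18 v=3: → [18,27); WM=10
i=7 t=22 v=5: → [18,27); WM=10
i=8 t=22 v=4: → [18,27); WM=20; [9,18) fires=6
i=9 t=23 v=9: → [18,27); WM=20
i=10 t=24 v=9: → [18,27); WM=20
i=11 t=25 v=2: → [18,27); WM=23
i=12 t=25 v=9: → [18,27); WM=23
i=13 t=30 v=6: → [27,36); WM=23
i=14 t=37 v=5: → [36,45); WM=35; [18,27) fires=9
i=15 t=27 v=6: DROP (t<35-0); WM=35
i=16 t=38 v=1: → [36,45); WM=35
i=17 t=40 v=9: → [36,45); WM=38; [27,36) fires=6

5 15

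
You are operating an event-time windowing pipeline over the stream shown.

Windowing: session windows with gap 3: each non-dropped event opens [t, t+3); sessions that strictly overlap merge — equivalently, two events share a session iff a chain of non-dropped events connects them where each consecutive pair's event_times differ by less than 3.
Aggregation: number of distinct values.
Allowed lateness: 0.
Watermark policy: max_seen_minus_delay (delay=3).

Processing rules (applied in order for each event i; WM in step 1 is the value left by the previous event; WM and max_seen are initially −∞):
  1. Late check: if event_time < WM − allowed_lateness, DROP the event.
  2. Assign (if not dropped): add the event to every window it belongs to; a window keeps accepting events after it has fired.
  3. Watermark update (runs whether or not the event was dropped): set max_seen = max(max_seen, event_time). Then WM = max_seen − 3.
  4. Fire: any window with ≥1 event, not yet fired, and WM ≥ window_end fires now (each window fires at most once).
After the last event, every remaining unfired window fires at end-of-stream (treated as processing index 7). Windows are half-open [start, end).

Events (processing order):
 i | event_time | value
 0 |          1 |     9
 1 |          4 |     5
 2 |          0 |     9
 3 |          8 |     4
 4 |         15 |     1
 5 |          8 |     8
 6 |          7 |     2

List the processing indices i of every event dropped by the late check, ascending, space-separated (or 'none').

i=0 t=1 v=9: → [1,4); WM=-2
i=1 t=4 v=5: → [4,7); WM=1
i=2 t=0 v=9: DROP (t<1-0); WM=1
i=3 t=8 v=4: → [8,11); WM=5
i=4 t=15 v=1: → [15,18); WM=12
i=5 t=8 v=8: DROP (t<12-0); WM=12
i=6 t=7 v=2: DROP (t<12-0); WM=12

2 5 6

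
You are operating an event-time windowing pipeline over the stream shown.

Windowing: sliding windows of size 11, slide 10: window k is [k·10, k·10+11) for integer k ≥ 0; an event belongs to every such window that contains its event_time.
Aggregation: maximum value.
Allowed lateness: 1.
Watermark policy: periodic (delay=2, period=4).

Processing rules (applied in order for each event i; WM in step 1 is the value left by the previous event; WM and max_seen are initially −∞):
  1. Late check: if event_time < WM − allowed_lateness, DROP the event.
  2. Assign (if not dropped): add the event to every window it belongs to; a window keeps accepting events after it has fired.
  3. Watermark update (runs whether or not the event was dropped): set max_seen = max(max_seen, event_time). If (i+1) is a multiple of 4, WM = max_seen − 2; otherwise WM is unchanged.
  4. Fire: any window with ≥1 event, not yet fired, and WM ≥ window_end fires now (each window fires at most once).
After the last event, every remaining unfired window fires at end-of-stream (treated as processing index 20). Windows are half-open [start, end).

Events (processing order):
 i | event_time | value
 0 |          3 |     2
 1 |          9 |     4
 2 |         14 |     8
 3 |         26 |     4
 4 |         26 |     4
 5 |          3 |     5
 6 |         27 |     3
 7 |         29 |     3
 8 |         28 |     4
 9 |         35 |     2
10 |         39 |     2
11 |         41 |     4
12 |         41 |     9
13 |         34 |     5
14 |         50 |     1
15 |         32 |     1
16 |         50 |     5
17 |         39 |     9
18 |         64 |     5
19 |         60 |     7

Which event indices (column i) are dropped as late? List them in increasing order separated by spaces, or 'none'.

5 13 15 17

i=0 t=3 v=2: → [0,11); WM=−∞
i=1 t=9 v=4: → [0,11); WM=−∞
i=2 t=14 v=8: → [10,21); WM=−∞
i=3 t=26 v=4: → [20,31); WM=24; [0,11) fires=4 [10,21) fires=8
i=4 t=26 v=4: → [20,31); WM=24
i=5 t=3 v=5: DROP (t<24-1); WM=24
i=6 t=27 v=3: → [20,31); WM=24
i=7 t=29 v=3: → [20,31); WM=27
i=8 t=28 v=4: → [20,31); WM=27
i=9 t=35 v=2: → [30,41); WM=27
i=10 t=39 v=2: → [30,41); WM=27
i=11 t=41 v=4: → [40,51); WM=39; [20,31) fires=4
i=12 t=41 v=9: → [40,51); WM=39
i=13 t=34 v=5: DROP (t<39-1); WM=39
i=14 t=50 v=1: → [50,61),[40,51); WM=39
i=15 t=32 v=1: DROP (t<39-1); WM=48; [30,41) fires=2
i=16 t=50 v=5: → [50,61),[40,51); WM=48
i=17 t=39 v=9: DROP (t<48-1); WM=48
i=18 t=64 v=5: → [60,71); WM=48
i=19 t=60 v=7: → [60,71),[50,61); WM=62; [40,51) fires=9 [50,61) fires=7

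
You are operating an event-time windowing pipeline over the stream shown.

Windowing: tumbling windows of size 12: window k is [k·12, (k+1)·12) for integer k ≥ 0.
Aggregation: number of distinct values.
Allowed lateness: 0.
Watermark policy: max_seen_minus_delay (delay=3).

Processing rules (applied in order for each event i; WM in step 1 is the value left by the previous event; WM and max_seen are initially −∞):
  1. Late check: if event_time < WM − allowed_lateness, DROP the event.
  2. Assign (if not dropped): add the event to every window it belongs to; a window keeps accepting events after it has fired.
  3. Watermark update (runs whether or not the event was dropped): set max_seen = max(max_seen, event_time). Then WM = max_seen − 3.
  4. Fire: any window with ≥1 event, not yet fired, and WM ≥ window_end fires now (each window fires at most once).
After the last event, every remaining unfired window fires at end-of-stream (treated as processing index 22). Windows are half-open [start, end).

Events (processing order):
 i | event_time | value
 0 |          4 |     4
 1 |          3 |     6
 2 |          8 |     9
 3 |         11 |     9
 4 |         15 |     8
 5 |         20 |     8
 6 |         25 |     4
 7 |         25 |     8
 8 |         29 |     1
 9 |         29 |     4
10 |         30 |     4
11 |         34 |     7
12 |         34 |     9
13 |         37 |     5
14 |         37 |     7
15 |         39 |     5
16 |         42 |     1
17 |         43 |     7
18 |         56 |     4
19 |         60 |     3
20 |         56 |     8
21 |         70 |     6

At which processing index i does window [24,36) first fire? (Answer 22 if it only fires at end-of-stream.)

i=0 t=4 v=4: → [0,12); WM=1
i=1 t=3 v=6: → [0,12); WM=1
i=2 t=8 v=9: → [0,12); WM=5
i=3 t=11 v=9: → [0,12); WM=8
i=4 t=15 v=8: → [12,24); WM=12; [0,12) fires=3
i=5 t=20 v=8: → [12,24); WM=17
i=6 t=25 v=4: → [24,36); WM=22
i=7 t=25 v=8: → [24,36); WM=22
i=8 t=29 v=1: → [24,36); WM=26; [12,24) fires=1
i=9 t=29 v=4: → [24,36); WM=26
i=10 t=30 v=4: → [24,36); WM=27
i=11 t=34 v=7: → [24,36); WM=31
i=12 t=34 v=9: → [24,36); WM=31
i=13 t=37 v=5: → [36,48); WM=34
i=14 t=37 v=7: → [36,48); WM=34
i=15 t=39 v=5: → [36,48); WM=36; [24,36) fires=5
i=16 t=42 v=1: → [36,48); WM=39
i=17 t=43 v=7: → [36,48); WM=40
i=18 t=56 v=4: → [48,60); WM=53; [36,48) fires=3
i=19 t=60 v=3: → [60,72); WM=57
i=20 t=56 v=8: DROP (t<57-0); WM=57
i=21 t=70 v=6: → [60,72); WM=67; [48,60) fires=1

15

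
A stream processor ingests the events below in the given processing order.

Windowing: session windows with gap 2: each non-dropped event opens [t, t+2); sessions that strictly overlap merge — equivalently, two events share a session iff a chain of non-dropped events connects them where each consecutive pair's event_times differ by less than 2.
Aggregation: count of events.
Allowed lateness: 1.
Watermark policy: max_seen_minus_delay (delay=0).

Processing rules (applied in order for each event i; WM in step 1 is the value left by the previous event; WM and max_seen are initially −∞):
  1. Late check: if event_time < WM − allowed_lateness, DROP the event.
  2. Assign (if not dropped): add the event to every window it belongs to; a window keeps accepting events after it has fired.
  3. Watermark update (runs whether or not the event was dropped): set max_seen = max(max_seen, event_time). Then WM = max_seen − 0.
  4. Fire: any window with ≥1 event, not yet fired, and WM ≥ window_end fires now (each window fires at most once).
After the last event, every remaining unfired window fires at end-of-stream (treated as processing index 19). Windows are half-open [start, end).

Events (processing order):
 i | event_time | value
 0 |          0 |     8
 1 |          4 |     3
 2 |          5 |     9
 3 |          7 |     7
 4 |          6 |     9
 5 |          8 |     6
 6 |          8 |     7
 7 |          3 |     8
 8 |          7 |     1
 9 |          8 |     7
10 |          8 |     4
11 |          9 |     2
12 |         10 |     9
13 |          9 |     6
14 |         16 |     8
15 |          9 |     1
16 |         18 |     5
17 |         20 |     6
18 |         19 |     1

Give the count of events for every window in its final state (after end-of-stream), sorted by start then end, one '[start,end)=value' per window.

i=0 t=0 v=8: → [0,2); WM=0
i=1 t=4 v=3: → [4,6); WM=4
i=2 t=5 v=9: → [4,7); WM=5
i=3 t=7 v=7: → [7,9); WM=7
i=4 t=6 v=9: → [4,9); WM=7
i=5 t=8 v=6: → [4,10); WM=8
i=6 t=8 v=7: → [4,10); WM=8
i=7 t=3 v=8: DROP (t<8-1); WM=8
i=8 t=7 v=1: → [4,10); WM=8
i=9 t=8 v=7: → [4,10); WM=8
i=10 t=8 v=4: → [4,10); WM=8
i=11 t=9 v=2: → [4,11); WM=9
i=12 t=10 v=9: → [4,12); WM=10
i=13 t=9 v=6: → [4,12); WM=10
i=14 t=16 v=8: → [16,18); WM=16
i=15 t=9 v=1: DROP (t<16-1); WM=16
i=16 t=18 v=5: → [18,20); WM=18
i=17 t=20 v=6: → [20,22); WM=20
i=18 t=19 v=1: → [18,22); WM=20

[0,2)=1 [4,12)=12 [16,18)=1 [18,22)=3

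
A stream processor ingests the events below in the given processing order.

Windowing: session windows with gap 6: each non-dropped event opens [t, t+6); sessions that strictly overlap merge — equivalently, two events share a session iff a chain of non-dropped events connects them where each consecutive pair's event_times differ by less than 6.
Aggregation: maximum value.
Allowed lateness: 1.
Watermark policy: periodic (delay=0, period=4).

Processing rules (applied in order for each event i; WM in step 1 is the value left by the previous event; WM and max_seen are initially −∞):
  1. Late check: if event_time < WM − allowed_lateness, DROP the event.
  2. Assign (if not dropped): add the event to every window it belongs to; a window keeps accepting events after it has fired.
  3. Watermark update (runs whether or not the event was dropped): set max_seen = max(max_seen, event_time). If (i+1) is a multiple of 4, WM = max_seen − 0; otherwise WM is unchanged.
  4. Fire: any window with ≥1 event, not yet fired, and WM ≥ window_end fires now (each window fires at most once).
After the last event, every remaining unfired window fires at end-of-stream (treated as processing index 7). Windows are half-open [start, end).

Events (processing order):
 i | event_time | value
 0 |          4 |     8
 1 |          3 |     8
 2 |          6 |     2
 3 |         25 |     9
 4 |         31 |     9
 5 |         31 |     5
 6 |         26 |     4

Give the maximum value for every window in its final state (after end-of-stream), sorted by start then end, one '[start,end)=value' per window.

i=0 t=4 v=8: → [4,10); WM=−∞
i=1 t=3 v=8: → [3,10); WM=−∞
i=2 t=6 v=2: → [3,12); WM=−∞
i=3 t=25 v=9: → [25,31); WM=25
i=4 t=31 v=9: → [31,37); WM=25
i=5 t=31 v=5: → [31,37); WM=25
i=6 t=26 v=4: → [25,37); WM=25

[3,12)=8 [25,37)=9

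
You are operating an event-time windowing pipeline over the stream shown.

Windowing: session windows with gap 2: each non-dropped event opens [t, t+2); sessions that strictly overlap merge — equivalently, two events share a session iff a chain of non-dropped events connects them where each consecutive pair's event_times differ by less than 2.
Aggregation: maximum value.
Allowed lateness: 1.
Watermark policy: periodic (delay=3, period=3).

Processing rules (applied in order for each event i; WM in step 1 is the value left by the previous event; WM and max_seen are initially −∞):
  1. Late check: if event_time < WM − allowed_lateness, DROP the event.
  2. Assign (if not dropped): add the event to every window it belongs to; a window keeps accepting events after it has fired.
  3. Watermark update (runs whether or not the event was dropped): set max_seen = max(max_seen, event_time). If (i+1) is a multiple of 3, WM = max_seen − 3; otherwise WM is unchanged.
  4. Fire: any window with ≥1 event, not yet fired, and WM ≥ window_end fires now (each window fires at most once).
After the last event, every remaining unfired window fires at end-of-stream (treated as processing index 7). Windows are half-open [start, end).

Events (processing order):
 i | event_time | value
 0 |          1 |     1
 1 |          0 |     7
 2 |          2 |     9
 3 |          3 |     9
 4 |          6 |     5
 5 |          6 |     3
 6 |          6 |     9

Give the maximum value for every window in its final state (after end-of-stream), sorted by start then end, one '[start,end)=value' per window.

i=0 t=1 v=1: → [1,3); WM=−∞
i=1 t=0 v=7: → [0,3); WM=−∞
i=2 t=2 v=9: → [0,4); WM=-1
i=3 t=3 v=9: → [0,5); WM=-1
i=4 t=6 v=5: → [6,8); WM=-1
i=5 t=6 v=3: → [6,8); WM=3
i=6 t=6 v=9: → [6,8); WM=3

[0,5)=9 [6,8)=9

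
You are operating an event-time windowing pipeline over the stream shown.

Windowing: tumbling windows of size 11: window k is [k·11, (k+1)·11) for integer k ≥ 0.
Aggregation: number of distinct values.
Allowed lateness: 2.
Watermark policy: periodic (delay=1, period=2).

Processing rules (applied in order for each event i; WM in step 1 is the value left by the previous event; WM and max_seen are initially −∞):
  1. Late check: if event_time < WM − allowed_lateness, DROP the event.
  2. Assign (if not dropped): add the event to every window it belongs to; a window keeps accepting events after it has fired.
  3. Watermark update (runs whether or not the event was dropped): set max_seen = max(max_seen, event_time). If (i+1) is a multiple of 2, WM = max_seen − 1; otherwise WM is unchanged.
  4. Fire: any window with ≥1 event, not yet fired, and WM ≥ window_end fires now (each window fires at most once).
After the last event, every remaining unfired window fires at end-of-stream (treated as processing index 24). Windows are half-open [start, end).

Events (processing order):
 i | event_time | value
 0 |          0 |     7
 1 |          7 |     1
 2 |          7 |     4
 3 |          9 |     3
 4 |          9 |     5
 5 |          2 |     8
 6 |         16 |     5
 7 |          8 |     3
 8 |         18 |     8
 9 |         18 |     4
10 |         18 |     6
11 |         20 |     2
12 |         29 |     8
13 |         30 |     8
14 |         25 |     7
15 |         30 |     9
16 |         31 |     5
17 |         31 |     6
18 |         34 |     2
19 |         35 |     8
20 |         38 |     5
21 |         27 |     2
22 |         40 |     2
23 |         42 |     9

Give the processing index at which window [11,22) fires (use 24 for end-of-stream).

13

i=0 t=0 v=7: → [0,11); WM=−∞
i=1 t=7 v=1: → [0,11); WM=6
i=2 t=7 v=4: → [0,11); WM=6
i=3 t=9 v=3: → [0,11); WM=8
i=4 t=9 v=5: → [0,11); WM=8
i=5 t=2 v=8: DROP (t<8-2); WM=8
i=6 t=16 v=5: → [11,22); WM=8
i=7 t=8 v=3: → [0,11); WM=15; [0,11) fires=5
i=8 t=18 v=8: → [11,22); WM=15
i=9 t=18 v=4: → [11,22); WM=17
i=10 t=18 v=6: → [11,22); WM=17
i=11 t=20 v=2: → [11,22); WM=19
i=12 t=29 v=8: → [22,33); WM=19
i=13 t=30 v=8: → [22,33); WM=29; [11,22) fires=5
i=14 t=25 v=7: DROP (t<29-2); WM=29
i=15 t=30 v=9: → [22,33); WM=29
i=16 t=31 v=5: → [22,33); WM=29
i=17 t=31 v=6: → [22,33); WM=30
i=18 t=34 v=2: → [33,44); WM=30
i=19 t=35 v=8: → [33,44); WM=34; [22,33) fires=4
i=20 t=38 v=5: → [33,44); WM=34
i=21 t=27 v=2: DROP (t<34-2); WM=37
i=22 t=40 v=2: → [33,44); WM=37
i=23 t=42 v=9: → [33,44); WM=41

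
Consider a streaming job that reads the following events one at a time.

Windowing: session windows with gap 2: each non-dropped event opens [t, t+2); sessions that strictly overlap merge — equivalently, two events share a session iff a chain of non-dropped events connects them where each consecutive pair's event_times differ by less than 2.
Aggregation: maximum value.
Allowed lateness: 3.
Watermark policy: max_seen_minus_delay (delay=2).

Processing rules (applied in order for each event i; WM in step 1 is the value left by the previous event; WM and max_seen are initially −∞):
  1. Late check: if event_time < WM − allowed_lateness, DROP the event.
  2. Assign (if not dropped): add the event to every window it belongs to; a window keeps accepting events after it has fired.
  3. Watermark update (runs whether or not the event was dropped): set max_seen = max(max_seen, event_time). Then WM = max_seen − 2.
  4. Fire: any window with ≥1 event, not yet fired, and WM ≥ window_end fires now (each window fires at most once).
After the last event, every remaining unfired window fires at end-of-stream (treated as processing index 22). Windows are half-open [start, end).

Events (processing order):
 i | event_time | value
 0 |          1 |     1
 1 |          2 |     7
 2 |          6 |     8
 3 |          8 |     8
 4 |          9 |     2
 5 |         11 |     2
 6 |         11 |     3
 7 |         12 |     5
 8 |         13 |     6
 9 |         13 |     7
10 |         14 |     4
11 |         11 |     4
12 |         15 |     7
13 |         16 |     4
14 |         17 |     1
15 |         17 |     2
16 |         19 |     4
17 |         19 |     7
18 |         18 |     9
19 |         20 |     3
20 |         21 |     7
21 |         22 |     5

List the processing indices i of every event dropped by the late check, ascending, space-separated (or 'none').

none

i=0 t=1 v=1: → [1,3); WM=-1
i=1 t=2 v=7: → [1,4); WM=0
i=2 t=6 v=8: → [6,8); WM=4
i=3 t=8 v=8: → [8,10); WM=6
i=4 t=9 v=2: → [8,11); WM=7
i=5 t=11 v=2: → [11,13); WM=9
i=6 t=11 v=3: → [11,13); WM=9
i=7 t=12 v=5: → [11,14); WM=10
i=8 t=13 v=6: → [11,15); WM=11
i=9 t=13 v=7: → [11,15); WM=11
i=10 t=14 v=4: → [11,16); WM=12
i=11 t=11 v=4: → [11,16); WM=12
i=12 t=15 v=7: → [11,17); WM=13
i=13 t=16 v=4: → [11,18); WM=14
i=14 t=17 v=1: → [11,19); WM=15
i=15 t=17 v=2: → [11,19); WM=15
i=16 t=19 v=4: → [19,21); WM=17
i=17 t=19 v=7: → [19,21); WM=17
i=18 t=18 v=9: → [11,21); WM=17
i=19 t=20 v=3: → [11,22); WM=18
i=20 t=21 v=7: → [11,23); WM=19
i=21 t=22 v=5: → [11,24); WM=20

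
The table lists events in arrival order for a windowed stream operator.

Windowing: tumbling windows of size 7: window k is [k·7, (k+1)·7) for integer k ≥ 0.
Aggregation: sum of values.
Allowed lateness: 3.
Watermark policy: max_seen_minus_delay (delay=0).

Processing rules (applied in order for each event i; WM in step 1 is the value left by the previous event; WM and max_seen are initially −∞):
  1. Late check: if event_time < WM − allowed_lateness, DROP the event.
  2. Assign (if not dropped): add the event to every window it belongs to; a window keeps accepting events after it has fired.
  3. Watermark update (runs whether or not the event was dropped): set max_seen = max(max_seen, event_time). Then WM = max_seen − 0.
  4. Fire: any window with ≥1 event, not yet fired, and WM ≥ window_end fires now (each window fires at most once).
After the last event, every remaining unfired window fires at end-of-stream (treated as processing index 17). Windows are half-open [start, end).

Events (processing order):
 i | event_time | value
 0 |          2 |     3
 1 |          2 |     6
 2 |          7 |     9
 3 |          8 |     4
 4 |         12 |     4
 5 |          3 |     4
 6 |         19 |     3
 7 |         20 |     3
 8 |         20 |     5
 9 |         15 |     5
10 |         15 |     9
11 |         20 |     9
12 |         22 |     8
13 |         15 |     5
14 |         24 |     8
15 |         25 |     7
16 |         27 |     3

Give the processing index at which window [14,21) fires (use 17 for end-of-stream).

i=0 t=2 v=3: → [0,7); WM=2
i=1 t=2 v=6: → [0,7); WM=2
i=2 t=7 v=9: → [7,14); WM=7; [0,7) fires=9
i=3 t=8 v=4: → [7,14); WM=8
i=4 t=12 v=4: → [7,14); WM=12
i=5 t=3 v=4: DROP (t<12-3); WM=12
i=6 t=19 v=3: → [14,21); WM=19; [7,14) fires=17
i=7 t=20 v=3: → [14,21); WM=20
i=8 t=20 v=5: → [14,21); WM=20
i=9 t=15 v=5: DROP (t<20-3); WM=20
i=10 t=15 v=9: DROP (t<20-3); WM=20
i=11 t=20 v=9: → [14,21); WM=20
i=12 t=22 v=8: → [21,28); WM=22; [14,21) fires=20
i=13 t=15 v=5: DROP (t<22-3); WM=22
i=14 t=24 v=8: → [21,28); WM=24
i=15 t=25 v=7: → [21,28); WM=25
i=16 t=27 v=3: → [21,28); WM=27

12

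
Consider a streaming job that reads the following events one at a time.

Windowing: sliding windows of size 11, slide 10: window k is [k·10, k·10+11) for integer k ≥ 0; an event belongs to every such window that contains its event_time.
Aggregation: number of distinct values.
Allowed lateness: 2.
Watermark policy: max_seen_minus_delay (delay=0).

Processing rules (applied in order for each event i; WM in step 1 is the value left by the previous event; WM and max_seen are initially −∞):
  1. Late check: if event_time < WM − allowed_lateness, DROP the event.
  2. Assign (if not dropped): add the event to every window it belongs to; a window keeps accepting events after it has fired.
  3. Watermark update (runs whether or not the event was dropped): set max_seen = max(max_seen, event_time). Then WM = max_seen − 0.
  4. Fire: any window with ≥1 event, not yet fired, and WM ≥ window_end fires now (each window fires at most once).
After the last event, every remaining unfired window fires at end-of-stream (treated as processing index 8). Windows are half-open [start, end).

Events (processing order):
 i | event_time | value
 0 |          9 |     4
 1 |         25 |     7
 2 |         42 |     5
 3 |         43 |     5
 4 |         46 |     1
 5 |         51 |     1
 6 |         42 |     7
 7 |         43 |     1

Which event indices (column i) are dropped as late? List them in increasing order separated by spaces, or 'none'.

6 7

i=0 t=9 v=4: → [0,11); WM=9
i=1 t=25 v=7: → [20,31); WM=25; [0,11) fires=1
i=2 t=42 v=5: → [40,51); WM=42; [20,31) fires=1
i=3 t=43 v=5: → [40,51); WM=43
i=4 t=46 v=1: → [40,51); WM=46
i=5 t=51 v=1: → [50,61); WM=51; [40,51) fires=2
i=6 t=42 v=7: DROP (t<51-2); WM=51
i=7 t=43 v=1: DROP (t<51-2); WM=51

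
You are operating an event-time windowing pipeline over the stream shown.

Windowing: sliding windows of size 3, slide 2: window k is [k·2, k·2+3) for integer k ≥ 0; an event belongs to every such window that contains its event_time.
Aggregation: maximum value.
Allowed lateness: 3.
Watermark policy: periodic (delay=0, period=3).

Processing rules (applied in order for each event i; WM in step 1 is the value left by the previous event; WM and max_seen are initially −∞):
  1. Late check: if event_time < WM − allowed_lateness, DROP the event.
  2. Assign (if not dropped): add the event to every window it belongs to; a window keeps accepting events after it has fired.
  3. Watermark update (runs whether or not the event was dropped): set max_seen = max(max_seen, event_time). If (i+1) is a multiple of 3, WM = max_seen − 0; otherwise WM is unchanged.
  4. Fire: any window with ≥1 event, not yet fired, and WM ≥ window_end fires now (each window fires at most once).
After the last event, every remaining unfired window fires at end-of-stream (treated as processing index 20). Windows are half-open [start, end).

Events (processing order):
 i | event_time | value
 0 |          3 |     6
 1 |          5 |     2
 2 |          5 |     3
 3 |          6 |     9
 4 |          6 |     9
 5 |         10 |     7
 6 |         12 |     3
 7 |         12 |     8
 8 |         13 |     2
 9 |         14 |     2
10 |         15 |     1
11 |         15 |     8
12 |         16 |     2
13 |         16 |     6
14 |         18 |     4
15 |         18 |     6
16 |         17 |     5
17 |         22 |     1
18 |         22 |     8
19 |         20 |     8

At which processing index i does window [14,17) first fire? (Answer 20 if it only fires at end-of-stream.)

14

i=0 t=3 v=6: → [2,5); WM=−∞
i=1 t=5 v=2: → [4,7); WM=−∞
i=2 t=5 v=3: → [4,7); WM=5; [2,5) fires=6
i=3 t=6 v=9: → [6,9),[4,7); WM=5
i=4 t=6 v=9: → [6,9),[4,7); WM=5
i=5 t=10 v=7: → [10,13),[8,11); WM=10; [4,7) fires=9 [6,9) fires=9
i=6 t=12 v=3: → [12,15),[10,13); WM=10
i=7 t=12 v=8: → [12,15),[10,13); WM=10
i=8 t=13 v=2: → [12,15); WM=13; [8,11) fires=7 [10,13) fires=8
i=9 t=14 v=2: → [14,17),[12,15); WM=13
i=10 t=15 v=1: → [14,17); WM=13
i=11 t=15 v=8: → [14,17); WM=15; [12,15) fires=8
i=12 t=16 v=2: → [16,19),[14,17); WM=15
i=13 t=16 v=6: → [16,19),[14,17); WM=15
i=14 t=18 v=4: → [18,21),[16,19); WM=18; [14,17) fires=8
i=15 t=18 v=6: → [18,21),[16,19); WM=18
i=16 t=17 v=5: → [16,19); WM=18
i=17 t=22 v=1: → [22,25),[20,23); WM=22; [16,19) fires=6 [18,21) fires=6
i=18 t=22 v=8: → [22,25),[20,23); WM=22
i=19 t=20 v=8: → [20,23),[18,21); WM=22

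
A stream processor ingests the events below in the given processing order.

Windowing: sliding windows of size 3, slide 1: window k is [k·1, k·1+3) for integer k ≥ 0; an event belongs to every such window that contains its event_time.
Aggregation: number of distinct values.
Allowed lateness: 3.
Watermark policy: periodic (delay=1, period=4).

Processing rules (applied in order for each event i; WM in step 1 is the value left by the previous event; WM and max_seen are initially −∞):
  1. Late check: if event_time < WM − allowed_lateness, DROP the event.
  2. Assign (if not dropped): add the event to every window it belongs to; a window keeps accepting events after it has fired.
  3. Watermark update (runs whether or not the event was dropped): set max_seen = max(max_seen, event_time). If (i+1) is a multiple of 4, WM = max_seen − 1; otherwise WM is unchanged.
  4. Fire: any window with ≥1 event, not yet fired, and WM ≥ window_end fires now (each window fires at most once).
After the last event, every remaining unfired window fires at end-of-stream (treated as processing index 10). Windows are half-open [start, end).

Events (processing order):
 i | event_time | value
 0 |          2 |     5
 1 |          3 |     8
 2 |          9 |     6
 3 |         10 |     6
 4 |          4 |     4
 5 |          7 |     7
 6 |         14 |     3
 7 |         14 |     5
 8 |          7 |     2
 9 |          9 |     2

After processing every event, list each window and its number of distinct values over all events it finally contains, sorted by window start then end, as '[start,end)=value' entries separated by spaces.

[0,3)=1 [1,4)=2 [2,5)=2 [3,6)=1 [5,8)=1 [6,9)=1 [7,10)=2 [8,11)=1 [9,12)=1 [10,13)=1 [12,15)=2 [13,16)=2 [14,17)=2

i=0 t=2 v=5: → [2,5),[1,4),[0,3); WM=−∞
i=1 t=3 v=8: → [3,6),[2,5),[1,4); WM=−∞
i=2 t=9 v=6: → [9,12),[8,11),[7,10); WM=−∞
i=3 t=10 v=6: → [10,13),[9,12),[8,11); WM=9; [0,3) fires=1 [1,4) fires=2 [2,5) fires=2 [3,6) fires=1
i=4 t=4 v=4: DROP (t<9-3); WM=9
i=5 t=7 v=7: → [7,10),[6,9),[5,8); WM=9; [5,8) fires=1 [6,9) fires=1
i=6 t=14 v=3: → [14,17),[13,16),[12,15); WM=9
i=7 t=14 v=5: → [14,17),[13,16),[12,15); WM=13; [7,10) fires=2 [8,11) fires=1 [9,12) fires=1 [10,13) fires=1
i=8 t=7 v=2: DROP (t<13-3); WM=13
i=9 t=9 v=2: DROP (t<13-3); WM=13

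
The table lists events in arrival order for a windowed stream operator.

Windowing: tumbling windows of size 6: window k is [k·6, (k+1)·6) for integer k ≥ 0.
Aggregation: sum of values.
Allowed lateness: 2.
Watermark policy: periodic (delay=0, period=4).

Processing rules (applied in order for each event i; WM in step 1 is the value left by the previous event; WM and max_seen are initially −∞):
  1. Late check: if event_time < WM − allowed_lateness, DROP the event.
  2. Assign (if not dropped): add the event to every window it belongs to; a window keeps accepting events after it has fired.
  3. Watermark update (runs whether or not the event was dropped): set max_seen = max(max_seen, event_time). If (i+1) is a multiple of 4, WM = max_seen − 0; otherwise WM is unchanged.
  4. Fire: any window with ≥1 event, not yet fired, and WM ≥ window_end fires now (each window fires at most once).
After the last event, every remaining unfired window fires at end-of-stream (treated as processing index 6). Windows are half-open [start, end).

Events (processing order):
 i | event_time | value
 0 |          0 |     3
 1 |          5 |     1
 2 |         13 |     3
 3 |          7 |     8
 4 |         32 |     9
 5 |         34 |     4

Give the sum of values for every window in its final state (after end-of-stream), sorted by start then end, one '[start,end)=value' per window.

[0,6)=4 [6,12)=8 [12,18)=3 [30,36)=13

i=0 t=0 v=3: → [0,6); WM=−∞
i=1 t=5 v=1: → [0,6); WM=−∞
i=2 t=13 v=3: → [12,18); WM=−∞
i=3 t=7 v=8: → [6,12); WM=13; [0,6) fires=4 [6,12) fires=8
i=4 t=32 v=9: → [30,36); WM=13
i=5 t=34 v=4: → [30,36); WM=13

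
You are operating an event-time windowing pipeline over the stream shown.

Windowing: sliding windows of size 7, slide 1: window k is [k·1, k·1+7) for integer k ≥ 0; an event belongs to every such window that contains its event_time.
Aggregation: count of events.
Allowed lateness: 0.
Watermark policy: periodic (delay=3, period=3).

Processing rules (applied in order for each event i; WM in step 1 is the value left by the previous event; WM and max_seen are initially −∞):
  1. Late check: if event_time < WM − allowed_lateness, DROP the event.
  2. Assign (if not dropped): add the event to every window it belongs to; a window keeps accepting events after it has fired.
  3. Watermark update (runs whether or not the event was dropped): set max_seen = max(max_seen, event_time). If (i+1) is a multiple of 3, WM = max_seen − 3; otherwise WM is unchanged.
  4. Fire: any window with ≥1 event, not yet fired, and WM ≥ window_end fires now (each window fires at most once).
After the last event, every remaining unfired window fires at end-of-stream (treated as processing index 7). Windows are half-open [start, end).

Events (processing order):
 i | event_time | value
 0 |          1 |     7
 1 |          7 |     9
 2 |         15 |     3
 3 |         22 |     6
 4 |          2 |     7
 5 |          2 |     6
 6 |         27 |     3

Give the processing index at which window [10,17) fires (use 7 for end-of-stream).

i=0 t=1 v=7: → [1,8),[0,7); WM=−∞
i=1 t=7 v=9: → [7,14),[6,13),[5,12),[4,11),[3,10),[2,9),[1,8); WM=−∞
i=2 t=15 v=3: → [15,22),[14,21),[13,20),[12,19),[11,18),[10,17),[9,16); WM=12; [0,7) fires=1 [1,8) fires=2 [2,9) fires=1 [3,10) fires=1 [4,11) fires=1 [5,12) fires=1
i=3 t=22 v=6: → [22,29),[21,28),[20,27),[19,26),[18,25),[17,24),[16,23); WM=12
i=4 t=2 v=7: DROP (t<12-0); WM=12
i=5 t=2 v=6: DROP (t<12-0); WM=19; [6,13) fires=1 [7,14) fires=1 [9,16) fires=1 [10,17) fires=1 [11,18) fires=1 [12,19) fires=1
i=6 t=27 v=3: → [27,34),[26,33),[25,32),[24,31),[23,30),[22,29),[21,28); WM=19

5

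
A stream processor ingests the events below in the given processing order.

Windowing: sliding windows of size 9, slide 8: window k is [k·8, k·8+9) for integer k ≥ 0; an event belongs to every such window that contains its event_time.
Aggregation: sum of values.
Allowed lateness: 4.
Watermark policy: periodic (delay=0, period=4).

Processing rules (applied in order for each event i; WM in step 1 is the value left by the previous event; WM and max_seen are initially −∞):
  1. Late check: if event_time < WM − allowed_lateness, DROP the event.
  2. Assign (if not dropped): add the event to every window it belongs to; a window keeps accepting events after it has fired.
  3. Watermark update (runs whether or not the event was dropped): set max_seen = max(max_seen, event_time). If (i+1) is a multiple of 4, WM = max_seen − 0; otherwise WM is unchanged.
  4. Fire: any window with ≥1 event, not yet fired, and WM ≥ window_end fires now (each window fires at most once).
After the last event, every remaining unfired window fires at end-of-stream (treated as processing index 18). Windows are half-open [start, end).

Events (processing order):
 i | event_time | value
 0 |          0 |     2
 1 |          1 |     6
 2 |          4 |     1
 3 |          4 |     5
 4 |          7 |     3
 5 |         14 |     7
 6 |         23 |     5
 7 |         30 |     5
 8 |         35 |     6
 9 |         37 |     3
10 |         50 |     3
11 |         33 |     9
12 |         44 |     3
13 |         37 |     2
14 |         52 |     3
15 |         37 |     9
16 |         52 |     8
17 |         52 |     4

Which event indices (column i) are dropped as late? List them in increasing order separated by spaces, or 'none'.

12 13 15

i=0 t=0 v=2: → [0,9); WM=−∞
i=1 t=1 v=6: → [0,9); WM=−∞
i=2 t=4 v=1: → [0,9); WM=−∞
i=3 t=4 v=5: → [0,9); WM=4
i=4 t=7 v=3: → [0,9); WM=4
i=5 t=14 v=7: → [8,17); WM=4
i=6 t=23 v=5: → [16,25); WM=4
i=7 t=30 v=5: → [24,33); WM=30; [0,9) fires=17 [8,17) fires=7 [16,25) fires=5
i=8 t=35 v=6: → [32,41); WM=30
i=9 t=37 v=3: → [32,41); WM=30
i=10 t=50 v=3: → [48,57); WM=30
i=11 t=33 v=9: → [32,41); WM=50; [24,33) fires=5 [32,41) fires=18
i=12 t=44 v=3: DROP (t<50-4); WM=50
i=13 t=37 v=2: DROP (t<50-4); WM=50
i=14 t=52 v=3: → [48,57); WM=50
i=15 t=37 v=9: DROP (t<50-4); WM=52
i=16 t=52 v=8: → [48,57); WM=52
i=17 t=52 v=4: → [48,57); WM=52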